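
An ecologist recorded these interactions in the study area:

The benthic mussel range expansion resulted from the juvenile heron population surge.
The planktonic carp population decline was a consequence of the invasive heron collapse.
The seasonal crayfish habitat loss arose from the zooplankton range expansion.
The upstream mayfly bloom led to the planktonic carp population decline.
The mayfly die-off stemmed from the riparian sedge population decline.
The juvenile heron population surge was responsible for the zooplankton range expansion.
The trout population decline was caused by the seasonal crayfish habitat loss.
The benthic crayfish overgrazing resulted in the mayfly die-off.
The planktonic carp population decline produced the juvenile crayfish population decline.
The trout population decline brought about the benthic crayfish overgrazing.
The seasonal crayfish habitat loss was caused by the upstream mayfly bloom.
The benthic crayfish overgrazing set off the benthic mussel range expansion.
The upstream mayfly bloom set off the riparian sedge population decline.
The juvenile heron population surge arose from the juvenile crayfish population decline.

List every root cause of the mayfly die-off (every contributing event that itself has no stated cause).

the invasive heron collapse, the upstream mayfly bloom

Tracing upstream from the mayfly die-off: the mayfly die-off ← the riparian sedge population decline ← the upstream mayfly bloom.
A separate upstream branch: the mayfly die-off ← the benthic crayfish overgrazing ← the trout population decline ← the seasonal crayfish habitat loss ← the zooplankton range expansion ← the juvenile heron population surge ← the juvenile crayfish population decline ← the planktonic carp population decline ← the invasive heron collapse.
Each of those chain origins has no stated cause.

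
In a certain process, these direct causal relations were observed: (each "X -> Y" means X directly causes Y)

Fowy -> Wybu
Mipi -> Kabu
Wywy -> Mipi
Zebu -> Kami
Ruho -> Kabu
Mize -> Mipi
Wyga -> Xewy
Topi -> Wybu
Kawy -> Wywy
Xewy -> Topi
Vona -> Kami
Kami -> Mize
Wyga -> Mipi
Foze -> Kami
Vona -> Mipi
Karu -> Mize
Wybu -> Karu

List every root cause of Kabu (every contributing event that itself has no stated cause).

Fowy, Foze, Kawy, Ruho, Vona, Wyga, Zebu

Tracing upstream from Kabu: Kabu ← Mipi ← Vona.
A separate upstream branch: Kabu ← Mipi ← Wyga.
A separate upstream branch: Kabu ← Mipi ← Mize ← Karu ← Wybu ← Fowy.
A separate upstream branch: Kabu ← Mipi ← Mize ← Kami ← Zebu.
A separate upstream branch: Kabu ← Mipi ← Mize ← Kami ← Foze.
A separate upstream branch: Kabu ← Ruho.
A separate upstream branch: Kabu ← Mipi ← Wywy ← Kawy.
Each of those chain origins has no stated cause.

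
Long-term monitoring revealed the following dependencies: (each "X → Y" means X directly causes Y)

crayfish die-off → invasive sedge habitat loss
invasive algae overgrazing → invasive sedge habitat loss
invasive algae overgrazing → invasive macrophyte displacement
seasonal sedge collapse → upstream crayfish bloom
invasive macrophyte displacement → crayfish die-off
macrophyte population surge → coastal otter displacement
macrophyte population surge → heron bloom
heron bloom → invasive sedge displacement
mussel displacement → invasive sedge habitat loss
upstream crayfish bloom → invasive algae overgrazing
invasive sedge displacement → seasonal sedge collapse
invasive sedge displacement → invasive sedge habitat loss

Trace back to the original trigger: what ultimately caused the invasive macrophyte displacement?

Tracing upstream from the invasive macrophyte displacement: the invasive macrophyte displacement ← the invasive algae overgrazing ← the upstream crayfish bloom ← the seasonal sedge collapse ← the invasive sedge displacement ← the heron bloom ← the macrophyte population surge.
The macrophyte population surge has no stated cause, so it is the root.

the macrophyte population surge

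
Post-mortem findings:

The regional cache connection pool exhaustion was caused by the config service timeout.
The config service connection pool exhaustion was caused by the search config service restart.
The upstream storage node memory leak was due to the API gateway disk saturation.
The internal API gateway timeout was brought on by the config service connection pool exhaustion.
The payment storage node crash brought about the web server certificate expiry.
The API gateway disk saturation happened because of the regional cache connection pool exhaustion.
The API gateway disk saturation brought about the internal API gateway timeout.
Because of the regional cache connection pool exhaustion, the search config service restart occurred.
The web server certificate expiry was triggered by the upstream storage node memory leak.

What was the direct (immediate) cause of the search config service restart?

the regional cache connection pool exhaustion

Upstream contributors include the config service timeout, but only the regional cache connection pool exhaustion feeds directly into the search config service restart.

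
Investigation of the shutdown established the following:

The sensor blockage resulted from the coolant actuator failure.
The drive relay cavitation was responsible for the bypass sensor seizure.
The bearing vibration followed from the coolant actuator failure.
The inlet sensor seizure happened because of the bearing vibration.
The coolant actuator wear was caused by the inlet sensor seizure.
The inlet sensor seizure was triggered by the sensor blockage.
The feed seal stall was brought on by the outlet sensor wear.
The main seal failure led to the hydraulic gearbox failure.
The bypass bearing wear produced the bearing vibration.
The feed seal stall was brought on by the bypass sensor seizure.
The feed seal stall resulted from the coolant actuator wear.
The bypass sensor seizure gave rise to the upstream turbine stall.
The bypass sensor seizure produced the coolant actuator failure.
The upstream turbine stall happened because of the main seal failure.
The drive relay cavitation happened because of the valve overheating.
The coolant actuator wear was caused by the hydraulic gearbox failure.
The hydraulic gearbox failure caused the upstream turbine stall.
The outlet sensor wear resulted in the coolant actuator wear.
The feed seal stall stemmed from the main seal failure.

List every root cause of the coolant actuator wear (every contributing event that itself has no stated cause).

Tracing upstream from the coolant actuator wear: the coolant actuator wear ← the inlet sensor seizure ← the bearing vibration ← the bypass bearing wear.
A separate upstream branch: the coolant actuator wear ← the inlet sensor seizure ← the sensor blockage ← the coolant actuator failure ← the bypass sensor seizure ← the drive relay cavitation ← the valve overheating.
A separate upstream branch: the coolant actuator wear ← the outlet sensor wear.
A separate upstream branch: the coolant actuator wear ← the hydraulic gearbox failure ← the main seal failure.
Each of those chain origins has no stated cause.

the bypass bearing wear, the main seal failure, the outlet sensor wear, the valve overheating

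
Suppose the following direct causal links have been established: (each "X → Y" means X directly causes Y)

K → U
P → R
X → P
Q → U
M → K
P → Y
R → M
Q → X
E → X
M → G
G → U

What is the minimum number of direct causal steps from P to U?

Shortest chain: P → R → M → G → U.

4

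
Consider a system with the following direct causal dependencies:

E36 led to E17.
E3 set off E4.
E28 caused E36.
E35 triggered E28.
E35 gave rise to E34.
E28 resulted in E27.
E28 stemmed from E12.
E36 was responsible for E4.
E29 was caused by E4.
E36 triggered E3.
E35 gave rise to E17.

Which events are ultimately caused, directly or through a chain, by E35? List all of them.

E17, E27, E28, E29, E3, E34, E36, E4

Direct effects: E28, E17, E34.
2 steps out: E36, E27.
3 steps out: E3, E4.
4 steps out: E29.
Not reachable from it: E12.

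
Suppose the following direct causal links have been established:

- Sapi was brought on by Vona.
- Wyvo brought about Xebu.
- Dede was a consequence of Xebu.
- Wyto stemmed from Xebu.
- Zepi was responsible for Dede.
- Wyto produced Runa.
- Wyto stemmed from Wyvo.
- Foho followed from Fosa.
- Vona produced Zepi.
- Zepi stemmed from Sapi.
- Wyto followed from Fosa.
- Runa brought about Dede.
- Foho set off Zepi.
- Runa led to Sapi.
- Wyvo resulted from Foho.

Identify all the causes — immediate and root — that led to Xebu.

Immediate cause of Xebu: Wyvo.
Further upstream: Fosa, Foho.

Foho, Fosa, Wyvo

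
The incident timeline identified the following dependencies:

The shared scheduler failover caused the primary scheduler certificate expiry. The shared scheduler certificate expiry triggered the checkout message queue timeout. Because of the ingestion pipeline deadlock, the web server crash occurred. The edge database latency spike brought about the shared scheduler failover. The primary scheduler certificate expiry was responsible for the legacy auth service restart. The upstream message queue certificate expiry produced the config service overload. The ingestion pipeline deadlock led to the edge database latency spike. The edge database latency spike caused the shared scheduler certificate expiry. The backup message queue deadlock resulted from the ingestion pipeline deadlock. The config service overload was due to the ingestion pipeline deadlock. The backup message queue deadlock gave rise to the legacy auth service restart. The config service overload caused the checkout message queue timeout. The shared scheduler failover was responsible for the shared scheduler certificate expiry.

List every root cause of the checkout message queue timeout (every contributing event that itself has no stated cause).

the ingestion pipeline deadlock, the upstream message queue certificate expiry

Tracing upstream from the checkout message queue timeout: the checkout message queue timeout ← the config service overload ← the ingestion pipeline deadlock.
A separate upstream branch: the checkout message queue timeout ← the config service overload ← the upstream message queue certificate expiry.
Each of those chain origins has no stated cause.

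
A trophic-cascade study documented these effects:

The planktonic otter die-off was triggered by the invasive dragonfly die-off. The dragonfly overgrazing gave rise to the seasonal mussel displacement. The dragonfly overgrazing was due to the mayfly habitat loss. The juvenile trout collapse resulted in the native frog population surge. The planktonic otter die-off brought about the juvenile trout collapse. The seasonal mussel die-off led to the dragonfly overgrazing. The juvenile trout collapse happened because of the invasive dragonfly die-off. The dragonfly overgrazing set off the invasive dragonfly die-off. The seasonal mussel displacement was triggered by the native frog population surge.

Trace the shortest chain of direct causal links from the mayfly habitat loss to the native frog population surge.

the mayfly habitat loss → the dragonfly overgrazing
the dragonfly overgrazing → the invasive dragonfly die-off
the invasive dragonfly die-off → the juvenile trout collapse
the juvenile trout collapse → the native frog population surge
Length: 4 steps.

the mayfly habitat loss → the dragonfly overgrazing → the invasive dragonfly die-off → the juvenile trout collapse → the native frog population surge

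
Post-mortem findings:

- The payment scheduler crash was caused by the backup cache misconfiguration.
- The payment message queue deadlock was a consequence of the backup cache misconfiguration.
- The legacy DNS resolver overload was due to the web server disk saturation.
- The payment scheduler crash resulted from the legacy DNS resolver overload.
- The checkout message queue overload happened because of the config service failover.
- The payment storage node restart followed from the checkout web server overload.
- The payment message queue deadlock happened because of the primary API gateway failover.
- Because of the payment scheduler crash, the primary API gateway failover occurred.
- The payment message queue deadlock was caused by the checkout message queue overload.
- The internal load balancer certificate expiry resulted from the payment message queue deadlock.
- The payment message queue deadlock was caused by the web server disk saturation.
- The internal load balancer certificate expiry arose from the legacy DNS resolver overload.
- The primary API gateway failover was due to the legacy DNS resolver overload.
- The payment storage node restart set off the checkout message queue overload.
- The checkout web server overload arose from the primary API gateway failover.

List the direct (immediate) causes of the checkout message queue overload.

Upstream contributors include the backup cache misconfiguration, the web server disk saturation, the legacy DNS resolver overload, the payment scheduler crash, the primary API gateway failover, the checkout web server overload, but only the config service failover, the payment storage node restart feed directly into the checkout message queue overload.

the config service failover, the payment storage node restart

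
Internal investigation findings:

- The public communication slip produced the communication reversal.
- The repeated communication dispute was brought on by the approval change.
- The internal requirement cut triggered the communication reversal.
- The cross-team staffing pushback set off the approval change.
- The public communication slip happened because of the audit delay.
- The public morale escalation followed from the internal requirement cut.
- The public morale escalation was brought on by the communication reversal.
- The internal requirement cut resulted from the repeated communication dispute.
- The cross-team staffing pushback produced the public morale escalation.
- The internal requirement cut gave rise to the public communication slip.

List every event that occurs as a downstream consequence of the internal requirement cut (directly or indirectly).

Direct effects: the public communication slip, the communication reversal, the public morale escalation.
Not reachable from it: the cross-team staffing pushback, the approval change, the repeated communication dispute, the audit delay.

the communication reversal, the public communication slip, the public morale escalation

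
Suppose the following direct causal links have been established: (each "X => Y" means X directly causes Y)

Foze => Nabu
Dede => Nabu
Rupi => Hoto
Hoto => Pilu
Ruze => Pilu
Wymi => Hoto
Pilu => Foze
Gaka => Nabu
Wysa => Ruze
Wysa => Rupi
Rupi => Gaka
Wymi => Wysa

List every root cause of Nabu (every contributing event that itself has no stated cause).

Dede, Wymi

Tracing upstream from Nabu: Nabu ← Gaka ← Rupi ← Wysa ← Wymi.
A separate upstream branch: Nabu ← Dede.
Each of those chain origins has no stated cause.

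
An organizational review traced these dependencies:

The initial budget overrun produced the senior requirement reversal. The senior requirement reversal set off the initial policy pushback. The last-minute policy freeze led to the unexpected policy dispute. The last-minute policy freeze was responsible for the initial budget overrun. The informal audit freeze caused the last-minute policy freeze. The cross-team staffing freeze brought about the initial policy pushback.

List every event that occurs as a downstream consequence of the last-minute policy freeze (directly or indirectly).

the initial budget overrun, the initial policy pushback, the senior requirement reversal, the unexpected policy dispute

Direct effects: the unexpected policy dispute, the initial budget overrun.
2 steps out: the senior requirement reversal.
3 steps out: the initial policy pushback.
Not reachable from it: the cross-team staffing freeze, the informal audit freeze.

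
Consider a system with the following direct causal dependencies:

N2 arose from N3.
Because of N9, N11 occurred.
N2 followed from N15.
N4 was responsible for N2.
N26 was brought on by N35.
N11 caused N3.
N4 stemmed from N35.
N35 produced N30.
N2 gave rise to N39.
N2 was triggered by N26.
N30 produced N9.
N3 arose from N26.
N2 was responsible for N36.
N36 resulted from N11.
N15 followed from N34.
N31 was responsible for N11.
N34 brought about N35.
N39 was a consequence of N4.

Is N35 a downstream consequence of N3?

N3 leads to N2, N39, N36; N35 is not among them.

No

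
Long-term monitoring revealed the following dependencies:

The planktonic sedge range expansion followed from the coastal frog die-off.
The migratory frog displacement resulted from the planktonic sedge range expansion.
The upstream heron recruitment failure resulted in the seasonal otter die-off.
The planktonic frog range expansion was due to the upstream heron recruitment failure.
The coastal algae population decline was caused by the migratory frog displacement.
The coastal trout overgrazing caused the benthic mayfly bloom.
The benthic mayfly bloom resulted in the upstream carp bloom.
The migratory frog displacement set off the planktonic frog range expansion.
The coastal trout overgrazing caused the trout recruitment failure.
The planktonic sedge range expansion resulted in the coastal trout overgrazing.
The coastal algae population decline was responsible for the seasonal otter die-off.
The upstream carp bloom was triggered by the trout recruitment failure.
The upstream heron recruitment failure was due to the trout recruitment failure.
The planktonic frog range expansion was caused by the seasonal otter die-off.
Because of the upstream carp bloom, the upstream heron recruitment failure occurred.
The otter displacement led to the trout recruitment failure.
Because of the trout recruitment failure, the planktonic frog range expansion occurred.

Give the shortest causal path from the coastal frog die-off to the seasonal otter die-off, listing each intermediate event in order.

the coastal frog die-off → the planktonic sedge range expansion → the migratory frog displacement → the coastal algae population decline → the seasonal otter die-off

the coastal frog die-off → the planktonic sedge range expansion
the planktonic sedge range expansion → the migratory frog displacement
the migratory frog displacement → the coastal algae population decline
the coastal algae population decline → the seasonal otter die-off
Length: 4 steps.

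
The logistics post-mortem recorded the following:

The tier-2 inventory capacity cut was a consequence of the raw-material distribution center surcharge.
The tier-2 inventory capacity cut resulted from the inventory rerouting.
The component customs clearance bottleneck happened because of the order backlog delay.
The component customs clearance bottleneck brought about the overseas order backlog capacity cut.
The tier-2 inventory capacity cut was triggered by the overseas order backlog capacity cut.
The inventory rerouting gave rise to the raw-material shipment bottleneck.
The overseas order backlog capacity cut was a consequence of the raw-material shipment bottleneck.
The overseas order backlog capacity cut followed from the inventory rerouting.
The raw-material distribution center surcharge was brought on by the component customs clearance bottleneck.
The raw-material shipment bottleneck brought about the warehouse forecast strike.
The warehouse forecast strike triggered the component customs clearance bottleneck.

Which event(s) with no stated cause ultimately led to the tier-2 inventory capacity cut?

the inventory rerouting, the order backlog delay

Tracing upstream from the tier-2 inventory capacity cut: the tier-2 inventory capacity cut ← the inventory rerouting.
A separate upstream branch: the tier-2 inventory capacity cut ← the raw-material distribution center surcharge ← the component customs clearance bottleneck ← the order backlog delay.
Each of those chain origins has no stated cause.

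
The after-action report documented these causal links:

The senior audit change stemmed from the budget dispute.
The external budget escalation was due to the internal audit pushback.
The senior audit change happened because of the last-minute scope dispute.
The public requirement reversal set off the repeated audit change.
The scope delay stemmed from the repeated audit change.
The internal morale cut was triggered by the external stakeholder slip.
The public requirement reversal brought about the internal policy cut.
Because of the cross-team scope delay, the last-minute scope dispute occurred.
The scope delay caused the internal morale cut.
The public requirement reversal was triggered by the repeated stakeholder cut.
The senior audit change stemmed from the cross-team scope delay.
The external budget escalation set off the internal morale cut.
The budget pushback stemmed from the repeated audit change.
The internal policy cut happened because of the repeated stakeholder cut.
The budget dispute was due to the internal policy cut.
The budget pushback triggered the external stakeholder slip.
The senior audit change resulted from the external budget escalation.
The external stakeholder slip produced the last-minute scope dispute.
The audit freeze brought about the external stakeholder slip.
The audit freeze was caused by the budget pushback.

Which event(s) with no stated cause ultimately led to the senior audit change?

the cross-team scope delay, the internal audit pushback, the repeated stakeholder cut

Tracing upstream from the senior audit change: the senior audit change ← the external budget escalation ← the internal audit pushback.
A separate upstream branch: the senior audit change ← the budget dispute ← the internal policy cut ← the repeated stakeholder cut.
A separate upstream branch: the senior audit change ← the cross-team scope delay.
Each of those chain origins has no stated cause.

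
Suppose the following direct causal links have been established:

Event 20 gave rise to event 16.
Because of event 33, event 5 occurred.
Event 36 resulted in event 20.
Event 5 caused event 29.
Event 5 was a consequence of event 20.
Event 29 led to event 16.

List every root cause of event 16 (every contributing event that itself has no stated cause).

Tracing upstream from event 16: event 16 ← event 20 ← event 36.
A separate upstream branch: event 16 ← event 29 ← event 5 ← event 33.
Each of those chain origins has no stated cause.

event 33, event 36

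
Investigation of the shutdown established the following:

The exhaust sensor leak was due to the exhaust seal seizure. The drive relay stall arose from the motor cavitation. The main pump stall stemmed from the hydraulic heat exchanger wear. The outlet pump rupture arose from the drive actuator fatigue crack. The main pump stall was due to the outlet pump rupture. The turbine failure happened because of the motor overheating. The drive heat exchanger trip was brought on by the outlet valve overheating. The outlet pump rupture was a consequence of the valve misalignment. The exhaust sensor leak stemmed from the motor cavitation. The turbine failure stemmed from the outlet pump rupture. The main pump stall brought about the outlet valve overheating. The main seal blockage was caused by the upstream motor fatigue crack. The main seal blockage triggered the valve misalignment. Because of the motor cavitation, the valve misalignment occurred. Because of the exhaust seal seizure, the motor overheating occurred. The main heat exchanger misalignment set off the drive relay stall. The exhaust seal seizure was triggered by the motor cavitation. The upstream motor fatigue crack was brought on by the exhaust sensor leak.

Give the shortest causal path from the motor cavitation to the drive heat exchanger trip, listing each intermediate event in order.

the motor cavitation → the valve misalignment → the outlet pump rupture → the main pump stall → the outlet valve overheating → the drive heat exchanger trip

the motor cavitation → the valve misalignment
the valve misalignment → the outlet pump rupture
the outlet pump rupture → the main pump stall
the main pump stall → the outlet valve overheating
the outlet valve overheating → the drive heat exchanger trip
Length: 5 steps.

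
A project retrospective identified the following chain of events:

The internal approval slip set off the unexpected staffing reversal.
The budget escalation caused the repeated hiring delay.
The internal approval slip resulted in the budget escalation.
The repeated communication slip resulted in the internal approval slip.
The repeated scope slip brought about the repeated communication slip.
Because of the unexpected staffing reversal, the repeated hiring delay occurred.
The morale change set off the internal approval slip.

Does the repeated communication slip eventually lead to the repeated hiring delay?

Yes

There is a causal chain: the repeated communication slip → the internal approval slip → the unexpected staffing reversal → the repeated hiring delay.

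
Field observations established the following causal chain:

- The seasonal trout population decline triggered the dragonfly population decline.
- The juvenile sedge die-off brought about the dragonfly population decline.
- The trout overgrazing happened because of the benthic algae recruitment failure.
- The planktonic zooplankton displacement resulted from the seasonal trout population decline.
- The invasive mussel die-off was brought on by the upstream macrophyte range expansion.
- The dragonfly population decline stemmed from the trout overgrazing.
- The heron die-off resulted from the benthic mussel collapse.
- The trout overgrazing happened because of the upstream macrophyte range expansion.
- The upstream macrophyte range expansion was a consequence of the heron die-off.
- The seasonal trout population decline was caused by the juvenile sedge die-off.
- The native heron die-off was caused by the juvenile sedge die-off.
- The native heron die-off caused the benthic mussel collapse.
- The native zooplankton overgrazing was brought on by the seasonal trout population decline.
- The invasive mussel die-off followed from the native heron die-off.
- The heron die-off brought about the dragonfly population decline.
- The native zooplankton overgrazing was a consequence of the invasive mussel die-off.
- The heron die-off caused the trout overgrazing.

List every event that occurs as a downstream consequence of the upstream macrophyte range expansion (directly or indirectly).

the dragonfly population decline, the invasive mussel die-off, the native zooplankton overgrazing, the trout overgrazing

Direct effects: the trout overgrazing, the invasive mussel die-off.
2 steps out: the dragonfly population decline, the native zooplankton overgrazing.
Not reachable from it: the juvenile sedge die-off, the seasonal trout population decline, the planktonic zooplankton displacement, the native heron die-off, the benthic mussel collapse, the heron die-off, the benthic algae recruitment failure.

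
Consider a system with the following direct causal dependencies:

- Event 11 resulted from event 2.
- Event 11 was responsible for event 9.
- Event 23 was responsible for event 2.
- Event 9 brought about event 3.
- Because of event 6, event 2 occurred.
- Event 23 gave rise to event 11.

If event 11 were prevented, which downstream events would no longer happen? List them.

Downstream of event 11: event 9, event 3.

event 3, event 9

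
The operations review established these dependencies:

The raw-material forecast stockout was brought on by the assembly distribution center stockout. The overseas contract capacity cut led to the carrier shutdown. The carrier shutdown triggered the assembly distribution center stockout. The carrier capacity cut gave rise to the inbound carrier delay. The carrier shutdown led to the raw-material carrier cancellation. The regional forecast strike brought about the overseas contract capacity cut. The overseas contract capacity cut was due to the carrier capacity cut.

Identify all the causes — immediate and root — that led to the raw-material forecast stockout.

the assembly distribution center stockout, the carrier capacity cut, the carrier shutdown, the overseas contract capacity cut, the regional forecast strike

Immediate cause of the raw-material forecast stockout: the assembly distribution center stockout.
Further upstream: the carrier capacity cut, the overseas contract capacity cut, the carrier shutdown, the regional forecast strike.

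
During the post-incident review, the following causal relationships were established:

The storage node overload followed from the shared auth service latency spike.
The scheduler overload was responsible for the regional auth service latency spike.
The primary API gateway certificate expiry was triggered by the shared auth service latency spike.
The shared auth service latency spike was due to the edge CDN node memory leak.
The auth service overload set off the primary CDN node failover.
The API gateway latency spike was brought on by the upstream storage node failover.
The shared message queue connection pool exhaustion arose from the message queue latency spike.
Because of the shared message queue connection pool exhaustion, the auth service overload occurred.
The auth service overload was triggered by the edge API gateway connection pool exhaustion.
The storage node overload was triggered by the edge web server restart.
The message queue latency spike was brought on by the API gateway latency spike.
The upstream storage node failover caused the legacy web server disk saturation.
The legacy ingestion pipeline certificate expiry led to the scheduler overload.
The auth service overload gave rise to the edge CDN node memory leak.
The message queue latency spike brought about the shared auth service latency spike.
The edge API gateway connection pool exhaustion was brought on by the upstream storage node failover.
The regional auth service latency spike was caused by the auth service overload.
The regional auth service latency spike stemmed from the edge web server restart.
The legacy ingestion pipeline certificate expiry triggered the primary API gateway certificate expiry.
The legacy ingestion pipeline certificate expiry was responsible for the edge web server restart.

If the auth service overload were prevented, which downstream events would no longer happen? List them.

Downstream of the auth service overload: the edge CDN node memory leak, the primary CDN node failover, the shared auth service latency spike, the primary API gateway certificate expiry, the storage node overload, the regional auth service latency spike.
Of those, still caused via another path: the shared auth service latency spike, the primary API gateway certificate expiry, the storage node overload, the regional auth service latency spike.
The remainder have no surviving cause.

the edge CDN node memory leak, the primary CDN node failover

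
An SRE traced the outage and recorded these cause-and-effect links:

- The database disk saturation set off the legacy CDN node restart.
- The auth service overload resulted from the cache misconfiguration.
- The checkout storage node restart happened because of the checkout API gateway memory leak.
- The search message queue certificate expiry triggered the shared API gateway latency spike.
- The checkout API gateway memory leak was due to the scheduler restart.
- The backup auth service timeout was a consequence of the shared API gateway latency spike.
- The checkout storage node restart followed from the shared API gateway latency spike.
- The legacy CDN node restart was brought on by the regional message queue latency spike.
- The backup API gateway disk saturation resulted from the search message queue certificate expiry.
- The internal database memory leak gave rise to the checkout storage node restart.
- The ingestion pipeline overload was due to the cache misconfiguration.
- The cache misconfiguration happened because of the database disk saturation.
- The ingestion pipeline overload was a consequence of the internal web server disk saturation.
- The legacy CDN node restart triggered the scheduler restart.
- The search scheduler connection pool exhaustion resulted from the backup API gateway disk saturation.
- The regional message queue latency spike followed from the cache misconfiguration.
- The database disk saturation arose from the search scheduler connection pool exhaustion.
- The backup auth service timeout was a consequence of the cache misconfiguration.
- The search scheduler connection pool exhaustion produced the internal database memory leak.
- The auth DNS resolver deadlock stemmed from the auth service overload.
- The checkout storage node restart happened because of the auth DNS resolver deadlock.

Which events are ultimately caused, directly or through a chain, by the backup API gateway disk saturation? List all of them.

Direct effects: the search scheduler connection pool exhaustion.
2 steps out: the database disk saturation, the internal database memory leak.
3 steps out: the cache misconfiguration, the legacy CDN node restart, the checkout storage node restart.
4 steps out: the ingestion pipeline overload, the regional message queue latency spike, the scheduler restart, the auth service overload, the backup auth service timeout.
5 steps out: the checkout API gateway memory leak, the auth DNS resolver deadlock.
Not reachable from it: the search message queue certificate expiry, the shared API gateway latency spike, the internal web server disk saturation.

the auth DNS resolver deadlock, the auth service overload, the backup auth service timeout, the cache misconfiguration, the checkout API gateway memory leak, the checkout storage node restart, the database disk saturation, the ingestion pipeline overload, the internal database memory leak, the legacy CDN node restart, the regional message queue latency spike, the scheduler restart, the search scheduler connection pool exhaustion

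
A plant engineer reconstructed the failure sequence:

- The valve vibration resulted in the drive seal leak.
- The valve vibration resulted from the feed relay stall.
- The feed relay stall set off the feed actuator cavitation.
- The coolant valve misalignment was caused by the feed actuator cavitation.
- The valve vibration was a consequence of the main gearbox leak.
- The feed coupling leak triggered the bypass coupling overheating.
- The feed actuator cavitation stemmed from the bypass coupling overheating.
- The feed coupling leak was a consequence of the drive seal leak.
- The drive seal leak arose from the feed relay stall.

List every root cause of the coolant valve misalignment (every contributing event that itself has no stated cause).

the feed relay stall, the main gearbox leak

Tracing upstream from the coolant valve misalignment: the coolant valve misalignment ← the feed actuator cavitation ← the feed relay stall.
A separate upstream branch: the coolant valve misalignment ← the feed actuator cavitation ← the bypass coupling overheating ← the feed coupling leak ← the drive seal leak ← the valve vibration ← the main gearbox leak.
Each of those chain origins has no stated cause.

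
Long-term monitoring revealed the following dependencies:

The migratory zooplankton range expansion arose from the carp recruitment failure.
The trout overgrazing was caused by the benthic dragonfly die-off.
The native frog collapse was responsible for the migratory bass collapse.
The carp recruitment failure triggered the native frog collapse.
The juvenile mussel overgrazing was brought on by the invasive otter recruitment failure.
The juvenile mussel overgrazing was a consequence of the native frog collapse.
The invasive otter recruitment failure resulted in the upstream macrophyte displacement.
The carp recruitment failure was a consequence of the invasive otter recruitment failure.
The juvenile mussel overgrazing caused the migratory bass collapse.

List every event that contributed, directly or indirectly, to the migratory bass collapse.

Immediate causes of the migratory bass collapse: the native frog collapse, the juvenile mussel overgrazing.
Further upstream: the invasive otter recruitment failure, the carp recruitment failure.

the carp recruitment failure, the invasive otter recruitment failure, the juvenile mussel overgrazing, the native frog collapse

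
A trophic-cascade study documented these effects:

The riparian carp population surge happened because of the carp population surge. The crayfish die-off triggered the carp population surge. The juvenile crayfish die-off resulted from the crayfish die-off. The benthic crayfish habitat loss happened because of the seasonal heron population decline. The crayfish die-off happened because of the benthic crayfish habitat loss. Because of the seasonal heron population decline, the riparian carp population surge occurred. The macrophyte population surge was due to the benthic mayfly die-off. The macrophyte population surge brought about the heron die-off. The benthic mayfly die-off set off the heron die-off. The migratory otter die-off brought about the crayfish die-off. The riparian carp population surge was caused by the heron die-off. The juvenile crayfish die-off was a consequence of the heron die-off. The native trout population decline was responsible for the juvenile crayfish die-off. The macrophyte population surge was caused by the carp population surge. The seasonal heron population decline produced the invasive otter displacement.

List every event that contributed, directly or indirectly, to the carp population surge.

Immediate cause of the carp population surge: the crayfish die-off.
Further upstream: the seasonal heron population decline, the benthic crayfish habitat loss, the migratory otter die-off.

the benthic crayfish habitat loss, the crayfish die-off, the migratory otter die-off, the seasonal heron population decline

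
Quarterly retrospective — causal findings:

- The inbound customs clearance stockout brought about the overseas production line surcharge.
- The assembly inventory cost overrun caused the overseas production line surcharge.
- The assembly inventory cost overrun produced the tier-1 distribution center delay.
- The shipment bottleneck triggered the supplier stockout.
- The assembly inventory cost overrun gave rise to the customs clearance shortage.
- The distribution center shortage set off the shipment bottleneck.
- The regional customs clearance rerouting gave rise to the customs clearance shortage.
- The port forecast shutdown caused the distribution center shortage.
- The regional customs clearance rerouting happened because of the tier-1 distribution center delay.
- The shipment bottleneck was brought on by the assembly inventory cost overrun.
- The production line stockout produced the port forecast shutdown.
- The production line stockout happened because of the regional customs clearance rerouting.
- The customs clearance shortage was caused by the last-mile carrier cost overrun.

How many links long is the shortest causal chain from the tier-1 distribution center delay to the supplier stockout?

6

Shortest chain: the tier-1 distribution center delay → the regional customs clearance rerouting → the production line stockout → the port forecast shutdown → the distribution center shortage → the shipment bottleneck → the supplier stockout.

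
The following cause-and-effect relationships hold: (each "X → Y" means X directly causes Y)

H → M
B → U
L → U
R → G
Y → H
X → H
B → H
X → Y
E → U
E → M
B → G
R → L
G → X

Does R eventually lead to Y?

Yes

There is a causal chain: R → G → X → Y.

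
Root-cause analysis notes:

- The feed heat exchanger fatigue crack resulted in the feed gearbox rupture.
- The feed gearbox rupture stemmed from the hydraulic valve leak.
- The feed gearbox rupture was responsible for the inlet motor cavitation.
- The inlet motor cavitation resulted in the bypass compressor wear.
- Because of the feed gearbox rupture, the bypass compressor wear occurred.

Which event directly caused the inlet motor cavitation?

Upstream contributors include the hydraulic valve leak, the feed heat exchanger fatigue crack, but only the feed gearbox rupture feeds directly into the inlet motor cavitation.

the feed gearbox rupture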